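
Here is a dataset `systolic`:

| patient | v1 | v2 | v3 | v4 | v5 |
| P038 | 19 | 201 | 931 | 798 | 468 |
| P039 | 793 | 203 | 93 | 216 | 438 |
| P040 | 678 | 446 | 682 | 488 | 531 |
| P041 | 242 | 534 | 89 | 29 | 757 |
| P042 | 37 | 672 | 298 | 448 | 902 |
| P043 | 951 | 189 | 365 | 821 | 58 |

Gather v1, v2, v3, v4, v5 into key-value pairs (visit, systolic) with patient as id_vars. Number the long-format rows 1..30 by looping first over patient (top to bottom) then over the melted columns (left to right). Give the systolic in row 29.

30 rows total (6 × 5). Row 29: index ⌊(29-1)/5⌋ = 5 into patient → P043; (29-1) mod 5 = 3 into the melted columns → v4.
So row 29 is (P043, v4, 821); systolic = 821.

821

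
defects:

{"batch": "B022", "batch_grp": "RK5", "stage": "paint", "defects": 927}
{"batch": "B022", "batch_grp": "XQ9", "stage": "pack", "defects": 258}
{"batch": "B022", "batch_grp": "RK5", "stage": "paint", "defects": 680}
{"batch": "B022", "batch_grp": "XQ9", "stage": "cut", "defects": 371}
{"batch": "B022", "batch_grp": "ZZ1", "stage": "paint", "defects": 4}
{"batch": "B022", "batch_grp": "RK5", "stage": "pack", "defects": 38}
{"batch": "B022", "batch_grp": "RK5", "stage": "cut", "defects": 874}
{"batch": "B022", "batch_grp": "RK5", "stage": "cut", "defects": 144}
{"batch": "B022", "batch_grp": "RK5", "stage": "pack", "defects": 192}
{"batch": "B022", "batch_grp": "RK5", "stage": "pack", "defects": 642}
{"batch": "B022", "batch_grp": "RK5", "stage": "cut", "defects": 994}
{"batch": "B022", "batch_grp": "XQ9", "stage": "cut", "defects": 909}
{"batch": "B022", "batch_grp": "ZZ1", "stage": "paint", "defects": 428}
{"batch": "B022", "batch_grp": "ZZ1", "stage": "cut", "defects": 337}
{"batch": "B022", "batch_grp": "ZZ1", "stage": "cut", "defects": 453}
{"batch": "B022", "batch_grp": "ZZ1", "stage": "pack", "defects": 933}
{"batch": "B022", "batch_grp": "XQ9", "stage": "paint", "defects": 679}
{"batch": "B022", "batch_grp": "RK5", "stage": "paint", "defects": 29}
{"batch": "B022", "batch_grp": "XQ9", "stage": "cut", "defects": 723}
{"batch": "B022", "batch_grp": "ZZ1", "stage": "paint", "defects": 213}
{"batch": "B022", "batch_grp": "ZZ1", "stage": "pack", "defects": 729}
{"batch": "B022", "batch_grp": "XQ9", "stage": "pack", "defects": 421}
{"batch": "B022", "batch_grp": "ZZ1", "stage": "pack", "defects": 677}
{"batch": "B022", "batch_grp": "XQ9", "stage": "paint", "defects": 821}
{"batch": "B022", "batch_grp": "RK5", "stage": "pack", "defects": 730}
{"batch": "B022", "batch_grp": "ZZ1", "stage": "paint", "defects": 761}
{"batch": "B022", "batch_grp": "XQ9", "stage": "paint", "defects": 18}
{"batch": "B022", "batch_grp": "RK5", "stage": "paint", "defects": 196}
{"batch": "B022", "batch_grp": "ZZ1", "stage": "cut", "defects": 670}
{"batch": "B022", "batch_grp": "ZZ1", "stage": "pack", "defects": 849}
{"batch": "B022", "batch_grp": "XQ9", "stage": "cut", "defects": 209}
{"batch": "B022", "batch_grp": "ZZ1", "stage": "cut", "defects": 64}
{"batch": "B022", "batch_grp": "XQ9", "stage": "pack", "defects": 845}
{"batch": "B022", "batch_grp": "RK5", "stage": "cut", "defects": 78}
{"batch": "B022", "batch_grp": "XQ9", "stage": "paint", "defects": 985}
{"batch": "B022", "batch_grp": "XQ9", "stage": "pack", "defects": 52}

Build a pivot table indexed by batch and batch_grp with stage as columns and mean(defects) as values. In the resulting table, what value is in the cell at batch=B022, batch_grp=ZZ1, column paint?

Rows with batch=B022, batch_grp=ZZ1 and stage=paint: defects values are 4, 428, 213, 761.
(4 + 428 + 213 + 761) / 4 = 351.50.

351.50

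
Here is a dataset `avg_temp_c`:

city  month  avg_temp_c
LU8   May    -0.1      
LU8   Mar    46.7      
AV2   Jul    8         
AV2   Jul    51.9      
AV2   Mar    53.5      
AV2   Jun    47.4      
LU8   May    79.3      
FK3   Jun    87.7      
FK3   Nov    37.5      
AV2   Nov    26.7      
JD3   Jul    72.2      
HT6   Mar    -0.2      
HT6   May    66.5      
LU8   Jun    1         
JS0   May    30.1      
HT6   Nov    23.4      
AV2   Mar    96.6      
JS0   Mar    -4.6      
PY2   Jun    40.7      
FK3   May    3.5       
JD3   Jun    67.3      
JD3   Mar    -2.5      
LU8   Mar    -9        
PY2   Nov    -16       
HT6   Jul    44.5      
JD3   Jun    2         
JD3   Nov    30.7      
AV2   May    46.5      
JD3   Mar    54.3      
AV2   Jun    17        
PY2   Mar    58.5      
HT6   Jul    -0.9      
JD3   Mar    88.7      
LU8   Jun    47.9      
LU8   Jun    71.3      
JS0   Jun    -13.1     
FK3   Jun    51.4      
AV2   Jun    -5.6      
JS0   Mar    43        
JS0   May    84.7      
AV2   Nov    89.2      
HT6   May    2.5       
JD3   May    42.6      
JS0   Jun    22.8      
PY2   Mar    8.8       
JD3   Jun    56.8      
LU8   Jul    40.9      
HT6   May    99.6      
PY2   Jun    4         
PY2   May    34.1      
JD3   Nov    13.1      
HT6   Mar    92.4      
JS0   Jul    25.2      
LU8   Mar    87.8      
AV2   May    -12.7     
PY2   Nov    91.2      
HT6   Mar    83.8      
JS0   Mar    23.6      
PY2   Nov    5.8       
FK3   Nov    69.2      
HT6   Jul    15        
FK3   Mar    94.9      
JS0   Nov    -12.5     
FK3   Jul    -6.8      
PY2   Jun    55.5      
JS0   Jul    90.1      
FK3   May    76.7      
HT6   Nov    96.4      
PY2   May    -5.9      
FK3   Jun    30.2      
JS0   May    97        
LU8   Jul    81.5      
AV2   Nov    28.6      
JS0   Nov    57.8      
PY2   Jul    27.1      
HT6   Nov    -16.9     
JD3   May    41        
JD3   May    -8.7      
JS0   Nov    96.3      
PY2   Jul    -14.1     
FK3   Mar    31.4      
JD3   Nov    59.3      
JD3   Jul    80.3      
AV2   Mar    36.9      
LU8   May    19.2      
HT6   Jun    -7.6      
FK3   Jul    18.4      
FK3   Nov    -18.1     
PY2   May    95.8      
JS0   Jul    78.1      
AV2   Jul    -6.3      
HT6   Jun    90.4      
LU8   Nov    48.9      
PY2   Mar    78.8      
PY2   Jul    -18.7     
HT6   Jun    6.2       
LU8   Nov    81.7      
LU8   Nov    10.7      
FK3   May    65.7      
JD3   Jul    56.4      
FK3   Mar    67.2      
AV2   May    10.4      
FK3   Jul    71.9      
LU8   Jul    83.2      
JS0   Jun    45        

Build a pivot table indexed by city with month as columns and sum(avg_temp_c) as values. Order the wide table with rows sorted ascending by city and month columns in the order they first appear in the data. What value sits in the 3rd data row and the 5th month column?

102.9

With rows sorted ascending by city, row 3 is city=HT6. month columns in first-appearance order: May, Mar, Jul, Jun, Nov; column 5 is Nov.
Long rows with city=HT6, month=Nov: 23.4 + 96.4 + -16.9 = 102.9.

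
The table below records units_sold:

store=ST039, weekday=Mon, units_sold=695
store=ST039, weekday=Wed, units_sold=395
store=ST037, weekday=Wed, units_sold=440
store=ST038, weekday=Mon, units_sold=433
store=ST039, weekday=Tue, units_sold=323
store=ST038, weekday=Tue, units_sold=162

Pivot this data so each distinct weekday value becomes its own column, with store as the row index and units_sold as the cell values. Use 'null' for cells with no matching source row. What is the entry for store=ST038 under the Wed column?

null

No long-format row has store=ST038 and weekday=Wed, so the cell is null.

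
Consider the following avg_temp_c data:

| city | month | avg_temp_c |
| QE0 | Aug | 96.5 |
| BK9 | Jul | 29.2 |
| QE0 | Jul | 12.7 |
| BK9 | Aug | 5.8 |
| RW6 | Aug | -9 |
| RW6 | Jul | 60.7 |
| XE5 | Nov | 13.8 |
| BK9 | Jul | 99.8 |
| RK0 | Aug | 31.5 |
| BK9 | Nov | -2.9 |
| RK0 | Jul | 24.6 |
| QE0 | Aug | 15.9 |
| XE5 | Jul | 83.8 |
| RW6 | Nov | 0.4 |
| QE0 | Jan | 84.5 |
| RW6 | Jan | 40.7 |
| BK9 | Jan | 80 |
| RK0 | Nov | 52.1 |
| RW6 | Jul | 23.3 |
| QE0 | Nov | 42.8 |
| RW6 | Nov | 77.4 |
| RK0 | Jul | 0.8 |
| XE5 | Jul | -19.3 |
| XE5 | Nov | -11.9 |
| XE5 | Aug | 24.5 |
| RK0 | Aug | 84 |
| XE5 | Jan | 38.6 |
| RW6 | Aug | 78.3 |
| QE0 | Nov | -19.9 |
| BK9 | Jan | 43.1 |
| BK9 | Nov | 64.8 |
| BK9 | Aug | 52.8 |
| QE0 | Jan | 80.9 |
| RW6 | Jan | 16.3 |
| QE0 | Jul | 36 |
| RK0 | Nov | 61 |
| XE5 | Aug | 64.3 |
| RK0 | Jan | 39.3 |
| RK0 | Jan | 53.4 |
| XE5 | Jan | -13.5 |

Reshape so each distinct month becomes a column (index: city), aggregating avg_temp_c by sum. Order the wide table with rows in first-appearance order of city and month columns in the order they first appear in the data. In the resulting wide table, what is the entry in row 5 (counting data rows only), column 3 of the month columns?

113.1

With rows in first-appearance order of city, row 5 is city=RK0. month columns in first-appearance order: Aug, Jul, Nov, Jan; column 3 is Nov.
Long rows with city=RK0, month=Nov: 52.1 + 61 = 113.1.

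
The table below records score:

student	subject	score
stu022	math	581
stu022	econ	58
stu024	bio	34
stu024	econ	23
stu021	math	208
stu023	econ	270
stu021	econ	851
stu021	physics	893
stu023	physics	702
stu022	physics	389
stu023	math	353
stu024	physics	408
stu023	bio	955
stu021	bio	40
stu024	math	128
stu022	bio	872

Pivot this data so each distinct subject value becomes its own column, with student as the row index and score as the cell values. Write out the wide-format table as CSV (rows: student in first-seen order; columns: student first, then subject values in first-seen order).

student,math,econ,bio,physics
stu022,581,58,872,389
stu024,128,23,34,408
stu021,208,851,40,893
stu023,353,270,955,702

Columns: student plus the 4 distinct subject values (math, econ, bio, physics).
For example, row stu022 column math takes score=581 from the long row (stu022, math).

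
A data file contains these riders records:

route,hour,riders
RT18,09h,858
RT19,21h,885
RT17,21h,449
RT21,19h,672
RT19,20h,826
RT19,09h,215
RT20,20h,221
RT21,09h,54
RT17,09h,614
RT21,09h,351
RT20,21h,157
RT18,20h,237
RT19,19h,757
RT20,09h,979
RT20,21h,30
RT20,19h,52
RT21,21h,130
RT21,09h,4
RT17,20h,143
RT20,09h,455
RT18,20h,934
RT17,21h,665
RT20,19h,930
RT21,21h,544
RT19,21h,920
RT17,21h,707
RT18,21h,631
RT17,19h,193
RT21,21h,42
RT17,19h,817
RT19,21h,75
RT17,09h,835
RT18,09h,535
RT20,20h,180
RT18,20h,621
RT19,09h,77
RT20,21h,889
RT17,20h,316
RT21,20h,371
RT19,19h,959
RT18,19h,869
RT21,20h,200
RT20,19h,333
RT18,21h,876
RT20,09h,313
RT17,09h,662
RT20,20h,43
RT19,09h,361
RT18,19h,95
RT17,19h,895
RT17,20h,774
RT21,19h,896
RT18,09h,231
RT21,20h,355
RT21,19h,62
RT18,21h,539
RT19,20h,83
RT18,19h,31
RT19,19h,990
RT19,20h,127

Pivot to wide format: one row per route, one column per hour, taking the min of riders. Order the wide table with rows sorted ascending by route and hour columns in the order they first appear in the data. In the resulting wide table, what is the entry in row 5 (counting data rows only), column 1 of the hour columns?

4

With rows sorted ascending by route, row 5 is route=RT21. hour columns in first-appearance order: 09h, 21h, 19h, 20h; column 1 is 09h.
Long rows with route=RT21, hour=09h: min(54, 351, 4) = 4.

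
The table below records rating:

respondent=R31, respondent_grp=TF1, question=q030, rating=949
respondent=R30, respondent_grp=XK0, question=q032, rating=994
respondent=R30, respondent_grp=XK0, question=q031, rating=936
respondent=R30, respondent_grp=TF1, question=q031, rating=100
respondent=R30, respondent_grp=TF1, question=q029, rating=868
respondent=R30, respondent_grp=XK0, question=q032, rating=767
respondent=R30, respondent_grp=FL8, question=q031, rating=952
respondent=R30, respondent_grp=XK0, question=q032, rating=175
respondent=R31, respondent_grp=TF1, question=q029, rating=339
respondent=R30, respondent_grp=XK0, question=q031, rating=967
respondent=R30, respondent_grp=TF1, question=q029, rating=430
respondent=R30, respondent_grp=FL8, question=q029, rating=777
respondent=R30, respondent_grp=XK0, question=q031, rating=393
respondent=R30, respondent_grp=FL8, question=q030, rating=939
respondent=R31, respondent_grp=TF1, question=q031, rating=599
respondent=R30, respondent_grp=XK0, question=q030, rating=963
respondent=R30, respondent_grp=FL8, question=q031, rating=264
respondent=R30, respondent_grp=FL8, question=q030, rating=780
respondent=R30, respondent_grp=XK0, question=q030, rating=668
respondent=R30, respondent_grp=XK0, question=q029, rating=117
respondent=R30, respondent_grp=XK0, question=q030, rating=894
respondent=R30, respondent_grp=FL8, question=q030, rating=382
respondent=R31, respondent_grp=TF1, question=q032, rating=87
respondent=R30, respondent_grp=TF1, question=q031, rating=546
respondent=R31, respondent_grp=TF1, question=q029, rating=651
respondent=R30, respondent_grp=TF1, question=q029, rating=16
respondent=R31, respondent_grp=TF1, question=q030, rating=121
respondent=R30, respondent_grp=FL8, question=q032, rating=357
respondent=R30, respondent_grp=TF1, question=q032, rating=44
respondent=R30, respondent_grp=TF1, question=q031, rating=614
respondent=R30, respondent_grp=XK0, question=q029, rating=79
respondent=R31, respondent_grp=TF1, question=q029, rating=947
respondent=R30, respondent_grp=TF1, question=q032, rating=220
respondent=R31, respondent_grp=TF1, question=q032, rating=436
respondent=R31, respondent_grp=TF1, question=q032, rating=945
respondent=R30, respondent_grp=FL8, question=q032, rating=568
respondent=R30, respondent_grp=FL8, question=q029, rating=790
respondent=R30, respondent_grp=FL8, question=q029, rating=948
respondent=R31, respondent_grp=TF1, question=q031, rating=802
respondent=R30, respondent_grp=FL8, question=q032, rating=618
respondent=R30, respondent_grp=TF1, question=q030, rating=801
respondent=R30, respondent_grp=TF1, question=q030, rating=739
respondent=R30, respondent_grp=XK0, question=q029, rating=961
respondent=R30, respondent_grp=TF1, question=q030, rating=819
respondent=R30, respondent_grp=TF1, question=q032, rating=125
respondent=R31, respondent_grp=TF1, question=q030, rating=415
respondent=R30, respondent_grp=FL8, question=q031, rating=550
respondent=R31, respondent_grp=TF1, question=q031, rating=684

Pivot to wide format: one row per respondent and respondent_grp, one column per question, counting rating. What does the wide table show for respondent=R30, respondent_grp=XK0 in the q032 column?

3

Rows with respondent=R30, respondent_grp=XK0 and question=q032: rating values are 994, 767, 175.
3 rows match — count = 3.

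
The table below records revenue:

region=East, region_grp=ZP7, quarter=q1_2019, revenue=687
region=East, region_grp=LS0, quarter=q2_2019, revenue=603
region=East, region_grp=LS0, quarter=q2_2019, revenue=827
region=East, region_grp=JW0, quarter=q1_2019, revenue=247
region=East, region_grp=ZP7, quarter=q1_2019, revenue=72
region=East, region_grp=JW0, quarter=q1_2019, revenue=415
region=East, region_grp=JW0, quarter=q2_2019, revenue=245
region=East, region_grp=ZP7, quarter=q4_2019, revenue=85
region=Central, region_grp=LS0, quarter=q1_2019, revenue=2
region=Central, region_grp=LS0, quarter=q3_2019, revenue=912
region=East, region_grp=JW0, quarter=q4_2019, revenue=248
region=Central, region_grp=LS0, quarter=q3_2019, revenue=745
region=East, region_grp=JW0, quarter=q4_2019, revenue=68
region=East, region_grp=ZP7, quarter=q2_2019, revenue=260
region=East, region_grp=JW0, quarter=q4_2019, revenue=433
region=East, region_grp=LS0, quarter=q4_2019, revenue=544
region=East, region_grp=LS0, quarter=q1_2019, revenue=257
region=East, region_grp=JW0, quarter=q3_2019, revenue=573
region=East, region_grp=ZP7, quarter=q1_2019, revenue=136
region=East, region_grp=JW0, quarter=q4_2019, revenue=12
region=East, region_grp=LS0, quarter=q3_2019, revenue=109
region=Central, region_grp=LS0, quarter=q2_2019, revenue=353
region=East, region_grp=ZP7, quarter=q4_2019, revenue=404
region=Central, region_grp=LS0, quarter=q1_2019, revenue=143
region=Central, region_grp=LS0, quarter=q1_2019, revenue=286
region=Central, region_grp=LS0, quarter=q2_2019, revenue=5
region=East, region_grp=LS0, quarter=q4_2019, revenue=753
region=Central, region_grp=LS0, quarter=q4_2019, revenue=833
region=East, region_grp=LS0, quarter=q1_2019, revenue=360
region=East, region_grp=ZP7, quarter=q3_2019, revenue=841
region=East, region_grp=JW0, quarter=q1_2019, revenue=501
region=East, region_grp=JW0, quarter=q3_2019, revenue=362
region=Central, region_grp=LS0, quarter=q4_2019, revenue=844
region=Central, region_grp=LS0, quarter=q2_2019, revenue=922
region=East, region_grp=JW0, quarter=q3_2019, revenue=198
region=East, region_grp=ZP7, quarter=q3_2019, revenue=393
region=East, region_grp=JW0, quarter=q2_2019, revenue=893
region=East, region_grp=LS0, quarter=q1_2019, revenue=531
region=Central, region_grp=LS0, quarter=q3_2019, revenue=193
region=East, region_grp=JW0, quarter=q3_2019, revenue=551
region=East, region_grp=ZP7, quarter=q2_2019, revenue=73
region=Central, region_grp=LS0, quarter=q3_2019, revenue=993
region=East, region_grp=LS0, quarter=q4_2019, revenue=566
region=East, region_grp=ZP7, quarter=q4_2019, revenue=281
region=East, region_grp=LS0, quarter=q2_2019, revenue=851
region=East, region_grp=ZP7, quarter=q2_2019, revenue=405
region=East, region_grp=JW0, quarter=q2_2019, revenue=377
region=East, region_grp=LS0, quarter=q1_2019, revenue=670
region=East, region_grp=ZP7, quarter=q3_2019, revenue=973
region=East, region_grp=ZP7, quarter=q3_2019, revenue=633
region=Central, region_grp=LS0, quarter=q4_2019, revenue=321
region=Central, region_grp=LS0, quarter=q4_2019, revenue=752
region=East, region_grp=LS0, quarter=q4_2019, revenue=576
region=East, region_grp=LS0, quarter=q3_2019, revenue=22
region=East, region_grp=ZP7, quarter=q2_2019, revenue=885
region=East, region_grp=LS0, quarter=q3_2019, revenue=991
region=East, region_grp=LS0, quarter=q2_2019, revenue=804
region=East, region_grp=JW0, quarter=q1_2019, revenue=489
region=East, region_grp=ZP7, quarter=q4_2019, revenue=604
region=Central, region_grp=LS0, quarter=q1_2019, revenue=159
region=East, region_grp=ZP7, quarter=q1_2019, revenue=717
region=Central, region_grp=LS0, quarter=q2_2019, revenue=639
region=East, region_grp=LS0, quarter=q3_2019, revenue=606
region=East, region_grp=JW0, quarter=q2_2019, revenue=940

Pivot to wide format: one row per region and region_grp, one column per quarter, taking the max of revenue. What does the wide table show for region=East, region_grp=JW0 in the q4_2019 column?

433

Rows with region=East, region_grp=JW0 and quarter=q4_2019: revenue values are 248, 68, 433, 12.
max(248, 68, 433, 12) = 433.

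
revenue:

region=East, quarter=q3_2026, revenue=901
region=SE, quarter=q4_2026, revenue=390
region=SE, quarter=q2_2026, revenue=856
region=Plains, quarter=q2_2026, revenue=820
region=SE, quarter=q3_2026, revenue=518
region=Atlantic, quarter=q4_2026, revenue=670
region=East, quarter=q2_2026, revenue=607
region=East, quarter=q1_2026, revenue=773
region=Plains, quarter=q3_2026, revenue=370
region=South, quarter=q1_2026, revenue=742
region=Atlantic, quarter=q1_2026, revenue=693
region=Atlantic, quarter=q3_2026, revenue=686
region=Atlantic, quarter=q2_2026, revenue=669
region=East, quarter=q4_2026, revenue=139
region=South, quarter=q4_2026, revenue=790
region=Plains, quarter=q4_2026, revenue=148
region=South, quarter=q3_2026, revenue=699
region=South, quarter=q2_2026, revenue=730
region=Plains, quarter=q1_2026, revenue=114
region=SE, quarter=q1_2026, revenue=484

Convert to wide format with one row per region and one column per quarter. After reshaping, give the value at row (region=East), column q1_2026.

773

Wide layout: rows indexed by region, columns are the 4 distinct quarter values (q3_2026, q4_2026, q2_2026, q1_2026).
Cell (region=East, quarter=q1_2026) draws from the long row where region=East and quarter=q1_2026, which has revenue=773.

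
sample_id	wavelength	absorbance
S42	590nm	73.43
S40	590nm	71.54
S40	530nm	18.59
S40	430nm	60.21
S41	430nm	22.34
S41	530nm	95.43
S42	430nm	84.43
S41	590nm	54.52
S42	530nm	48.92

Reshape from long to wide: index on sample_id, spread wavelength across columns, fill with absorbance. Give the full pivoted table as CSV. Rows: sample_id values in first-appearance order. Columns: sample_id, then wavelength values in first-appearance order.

Columns: sample_id plus the 3 distinct wavelength values (590nm, 530nm, 430nm).
For example, row S42 column 590nm takes absorbance=73.43 from the long row (S42, 590nm).

sample_id,590nm,530nm,430nm
S42,73.43,48.92,84.43
S40,71.54,18.59,60.21
S41,54.52,95.43,22.34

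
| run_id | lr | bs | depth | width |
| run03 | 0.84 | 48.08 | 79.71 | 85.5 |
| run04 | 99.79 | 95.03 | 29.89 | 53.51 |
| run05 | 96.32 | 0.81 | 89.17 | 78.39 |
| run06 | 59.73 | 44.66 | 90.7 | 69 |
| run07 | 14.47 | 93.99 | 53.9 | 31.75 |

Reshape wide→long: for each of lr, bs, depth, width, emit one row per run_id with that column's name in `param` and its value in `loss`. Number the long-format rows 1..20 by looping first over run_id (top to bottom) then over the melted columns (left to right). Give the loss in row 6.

20 rows total (5 × 4). Row 6: index ⌊(6-1)/4⌋ = 1 into run_id → run04; (6-1) mod 4 = 1 into the melted columns → bs.
So row 6 is (run04, bs, 95.03); loss = 95.03.

95.03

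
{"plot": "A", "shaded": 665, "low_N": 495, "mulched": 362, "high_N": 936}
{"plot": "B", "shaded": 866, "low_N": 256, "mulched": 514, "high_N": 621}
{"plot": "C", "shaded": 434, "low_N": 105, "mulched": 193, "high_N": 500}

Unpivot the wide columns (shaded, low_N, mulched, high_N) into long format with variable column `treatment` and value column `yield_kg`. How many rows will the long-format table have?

12

3 plot values × 4 melted columns = 12 rows.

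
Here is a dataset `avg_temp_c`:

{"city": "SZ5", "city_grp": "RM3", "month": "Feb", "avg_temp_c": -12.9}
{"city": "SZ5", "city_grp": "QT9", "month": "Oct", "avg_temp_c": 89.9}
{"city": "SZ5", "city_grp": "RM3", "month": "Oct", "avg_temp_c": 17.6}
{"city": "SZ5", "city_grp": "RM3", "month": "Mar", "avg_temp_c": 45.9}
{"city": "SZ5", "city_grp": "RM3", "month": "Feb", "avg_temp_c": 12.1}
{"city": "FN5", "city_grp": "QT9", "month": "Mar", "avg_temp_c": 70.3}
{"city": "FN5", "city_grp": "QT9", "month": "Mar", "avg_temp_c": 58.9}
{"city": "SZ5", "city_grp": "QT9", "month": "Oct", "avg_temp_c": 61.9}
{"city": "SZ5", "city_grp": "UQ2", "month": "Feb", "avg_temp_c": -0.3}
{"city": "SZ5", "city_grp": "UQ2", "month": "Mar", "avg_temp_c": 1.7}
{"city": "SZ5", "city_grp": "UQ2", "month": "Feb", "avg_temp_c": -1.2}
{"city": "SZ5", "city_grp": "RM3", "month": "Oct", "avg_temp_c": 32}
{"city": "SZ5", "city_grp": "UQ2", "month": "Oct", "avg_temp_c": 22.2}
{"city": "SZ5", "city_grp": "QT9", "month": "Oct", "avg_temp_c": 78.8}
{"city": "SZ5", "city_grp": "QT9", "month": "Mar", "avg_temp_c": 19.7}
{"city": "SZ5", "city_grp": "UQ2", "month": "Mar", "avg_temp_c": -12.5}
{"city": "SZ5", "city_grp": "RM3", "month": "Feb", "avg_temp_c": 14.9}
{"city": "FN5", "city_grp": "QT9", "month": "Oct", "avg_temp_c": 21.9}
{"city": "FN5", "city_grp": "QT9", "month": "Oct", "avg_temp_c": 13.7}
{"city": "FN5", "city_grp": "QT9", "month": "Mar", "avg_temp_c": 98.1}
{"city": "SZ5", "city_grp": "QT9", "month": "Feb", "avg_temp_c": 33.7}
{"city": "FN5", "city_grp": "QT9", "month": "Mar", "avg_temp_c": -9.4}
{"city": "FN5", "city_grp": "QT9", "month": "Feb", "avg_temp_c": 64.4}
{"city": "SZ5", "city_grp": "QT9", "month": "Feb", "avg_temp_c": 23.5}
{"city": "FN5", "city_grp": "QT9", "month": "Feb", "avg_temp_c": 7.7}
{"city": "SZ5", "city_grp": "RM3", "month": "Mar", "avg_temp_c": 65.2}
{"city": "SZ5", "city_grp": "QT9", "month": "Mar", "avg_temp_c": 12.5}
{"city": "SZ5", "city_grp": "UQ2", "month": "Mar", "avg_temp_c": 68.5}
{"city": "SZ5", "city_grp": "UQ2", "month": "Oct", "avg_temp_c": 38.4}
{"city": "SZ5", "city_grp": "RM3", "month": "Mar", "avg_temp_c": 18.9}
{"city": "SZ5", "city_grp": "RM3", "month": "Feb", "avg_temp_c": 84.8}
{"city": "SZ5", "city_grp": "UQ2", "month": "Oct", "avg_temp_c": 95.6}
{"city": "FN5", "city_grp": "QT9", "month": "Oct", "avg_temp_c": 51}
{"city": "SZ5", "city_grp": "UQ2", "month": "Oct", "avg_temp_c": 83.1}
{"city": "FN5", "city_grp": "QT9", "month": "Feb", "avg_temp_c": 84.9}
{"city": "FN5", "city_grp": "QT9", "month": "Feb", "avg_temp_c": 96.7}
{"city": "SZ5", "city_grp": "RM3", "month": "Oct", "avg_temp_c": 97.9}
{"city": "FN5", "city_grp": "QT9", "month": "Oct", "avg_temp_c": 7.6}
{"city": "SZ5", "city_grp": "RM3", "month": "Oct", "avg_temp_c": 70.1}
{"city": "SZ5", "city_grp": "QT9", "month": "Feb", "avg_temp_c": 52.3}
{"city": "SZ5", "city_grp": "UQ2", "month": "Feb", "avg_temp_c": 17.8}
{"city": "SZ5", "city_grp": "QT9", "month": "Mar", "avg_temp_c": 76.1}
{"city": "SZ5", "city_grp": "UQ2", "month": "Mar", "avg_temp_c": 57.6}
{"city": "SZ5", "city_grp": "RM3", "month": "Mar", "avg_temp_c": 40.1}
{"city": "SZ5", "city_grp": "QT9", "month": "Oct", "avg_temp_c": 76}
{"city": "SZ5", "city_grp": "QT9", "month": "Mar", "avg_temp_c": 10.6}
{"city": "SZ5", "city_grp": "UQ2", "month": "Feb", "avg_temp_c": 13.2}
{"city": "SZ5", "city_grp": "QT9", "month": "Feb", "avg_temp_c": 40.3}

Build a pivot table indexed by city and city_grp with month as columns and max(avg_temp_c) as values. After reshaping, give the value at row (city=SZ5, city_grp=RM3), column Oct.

97.9

Rows with city=SZ5, city_grp=RM3 and month=Oct: avg_temp_c values are 17.6, 32, 97.9, 70.1.
max(17.6, 32, 97.9, 70.1) = 97.9.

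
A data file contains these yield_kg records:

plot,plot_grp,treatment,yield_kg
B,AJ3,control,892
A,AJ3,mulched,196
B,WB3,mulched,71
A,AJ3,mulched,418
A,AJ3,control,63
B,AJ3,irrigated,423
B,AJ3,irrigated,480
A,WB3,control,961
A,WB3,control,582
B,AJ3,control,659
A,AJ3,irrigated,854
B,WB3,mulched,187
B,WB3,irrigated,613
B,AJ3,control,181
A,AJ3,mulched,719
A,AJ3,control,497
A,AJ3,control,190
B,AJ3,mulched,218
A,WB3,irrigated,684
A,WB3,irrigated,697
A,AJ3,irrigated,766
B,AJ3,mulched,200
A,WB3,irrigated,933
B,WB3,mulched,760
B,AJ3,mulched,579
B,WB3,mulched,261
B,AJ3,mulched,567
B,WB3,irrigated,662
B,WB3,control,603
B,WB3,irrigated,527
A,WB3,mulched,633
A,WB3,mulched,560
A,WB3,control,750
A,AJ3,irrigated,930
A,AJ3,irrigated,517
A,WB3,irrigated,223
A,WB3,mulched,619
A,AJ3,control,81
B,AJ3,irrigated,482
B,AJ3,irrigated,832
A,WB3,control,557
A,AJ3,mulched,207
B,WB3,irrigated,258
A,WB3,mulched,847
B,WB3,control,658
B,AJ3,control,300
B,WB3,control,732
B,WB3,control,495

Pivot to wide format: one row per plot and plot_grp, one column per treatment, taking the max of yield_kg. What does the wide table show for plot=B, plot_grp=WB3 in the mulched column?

760

Rows with plot=B, plot_grp=WB3 and treatment=mulched: yield_kg values are 71, 187, 760, 261.
max(71, 187, 760, 261) = 760.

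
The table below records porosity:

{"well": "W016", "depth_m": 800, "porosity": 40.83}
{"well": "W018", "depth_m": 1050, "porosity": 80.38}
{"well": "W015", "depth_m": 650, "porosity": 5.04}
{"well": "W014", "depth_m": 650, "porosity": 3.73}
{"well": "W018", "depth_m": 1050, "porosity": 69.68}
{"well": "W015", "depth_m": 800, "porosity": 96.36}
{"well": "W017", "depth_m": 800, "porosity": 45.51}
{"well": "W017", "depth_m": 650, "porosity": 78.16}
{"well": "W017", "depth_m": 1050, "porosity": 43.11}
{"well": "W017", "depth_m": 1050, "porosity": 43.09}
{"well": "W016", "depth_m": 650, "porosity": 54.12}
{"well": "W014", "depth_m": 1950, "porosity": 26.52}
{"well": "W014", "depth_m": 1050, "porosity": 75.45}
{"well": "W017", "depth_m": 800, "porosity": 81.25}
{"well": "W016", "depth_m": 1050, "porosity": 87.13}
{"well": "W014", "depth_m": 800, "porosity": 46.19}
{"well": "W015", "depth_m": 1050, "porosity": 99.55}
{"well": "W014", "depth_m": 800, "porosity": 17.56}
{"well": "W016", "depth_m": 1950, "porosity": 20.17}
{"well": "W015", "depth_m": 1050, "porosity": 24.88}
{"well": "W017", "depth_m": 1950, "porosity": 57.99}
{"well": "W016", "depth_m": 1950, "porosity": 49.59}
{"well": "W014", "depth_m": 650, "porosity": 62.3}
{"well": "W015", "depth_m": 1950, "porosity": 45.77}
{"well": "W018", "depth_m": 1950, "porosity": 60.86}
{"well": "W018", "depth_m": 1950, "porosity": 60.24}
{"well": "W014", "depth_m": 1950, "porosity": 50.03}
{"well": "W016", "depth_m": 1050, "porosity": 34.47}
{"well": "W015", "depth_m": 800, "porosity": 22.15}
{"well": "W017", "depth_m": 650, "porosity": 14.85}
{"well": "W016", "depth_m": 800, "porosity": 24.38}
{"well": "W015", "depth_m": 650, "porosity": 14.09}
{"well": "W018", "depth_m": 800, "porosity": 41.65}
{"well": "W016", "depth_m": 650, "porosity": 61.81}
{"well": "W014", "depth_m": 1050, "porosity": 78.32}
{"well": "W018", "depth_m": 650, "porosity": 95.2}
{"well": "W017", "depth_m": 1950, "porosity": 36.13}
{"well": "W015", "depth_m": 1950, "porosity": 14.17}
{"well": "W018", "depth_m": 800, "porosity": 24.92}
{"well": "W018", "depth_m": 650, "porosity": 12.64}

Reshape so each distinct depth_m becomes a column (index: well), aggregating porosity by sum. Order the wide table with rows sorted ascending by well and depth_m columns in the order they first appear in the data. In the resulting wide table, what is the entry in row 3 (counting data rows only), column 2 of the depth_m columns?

121.60

With rows sorted ascending by well, row 3 is well=W016. depth_m columns in first-appearance order: 800, 1050, 650, 1950; column 2 is 1050.
Long rows with well=W016, depth_m=1050: 87.13 + 34.47 = 121.60.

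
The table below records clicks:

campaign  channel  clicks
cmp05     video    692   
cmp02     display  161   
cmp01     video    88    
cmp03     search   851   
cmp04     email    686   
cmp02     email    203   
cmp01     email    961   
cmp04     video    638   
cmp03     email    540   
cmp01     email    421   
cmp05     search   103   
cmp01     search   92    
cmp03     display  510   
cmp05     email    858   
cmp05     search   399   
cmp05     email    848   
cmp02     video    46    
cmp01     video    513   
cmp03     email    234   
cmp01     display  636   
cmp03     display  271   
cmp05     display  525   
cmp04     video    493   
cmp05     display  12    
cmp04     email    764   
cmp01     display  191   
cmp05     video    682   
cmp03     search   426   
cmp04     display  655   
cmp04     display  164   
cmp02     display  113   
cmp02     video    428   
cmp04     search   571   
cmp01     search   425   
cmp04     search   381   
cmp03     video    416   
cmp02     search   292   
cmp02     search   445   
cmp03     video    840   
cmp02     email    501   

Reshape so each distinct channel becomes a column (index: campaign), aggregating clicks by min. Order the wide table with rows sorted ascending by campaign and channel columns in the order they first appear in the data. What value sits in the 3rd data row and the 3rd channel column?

With rows sorted ascending by campaign, row 3 is campaign=cmp03. channel columns in first-appearance order: video, display, search, email; column 3 is search.
Long rows with campaign=cmp03, channel=search: min(851, 426) = 426.

426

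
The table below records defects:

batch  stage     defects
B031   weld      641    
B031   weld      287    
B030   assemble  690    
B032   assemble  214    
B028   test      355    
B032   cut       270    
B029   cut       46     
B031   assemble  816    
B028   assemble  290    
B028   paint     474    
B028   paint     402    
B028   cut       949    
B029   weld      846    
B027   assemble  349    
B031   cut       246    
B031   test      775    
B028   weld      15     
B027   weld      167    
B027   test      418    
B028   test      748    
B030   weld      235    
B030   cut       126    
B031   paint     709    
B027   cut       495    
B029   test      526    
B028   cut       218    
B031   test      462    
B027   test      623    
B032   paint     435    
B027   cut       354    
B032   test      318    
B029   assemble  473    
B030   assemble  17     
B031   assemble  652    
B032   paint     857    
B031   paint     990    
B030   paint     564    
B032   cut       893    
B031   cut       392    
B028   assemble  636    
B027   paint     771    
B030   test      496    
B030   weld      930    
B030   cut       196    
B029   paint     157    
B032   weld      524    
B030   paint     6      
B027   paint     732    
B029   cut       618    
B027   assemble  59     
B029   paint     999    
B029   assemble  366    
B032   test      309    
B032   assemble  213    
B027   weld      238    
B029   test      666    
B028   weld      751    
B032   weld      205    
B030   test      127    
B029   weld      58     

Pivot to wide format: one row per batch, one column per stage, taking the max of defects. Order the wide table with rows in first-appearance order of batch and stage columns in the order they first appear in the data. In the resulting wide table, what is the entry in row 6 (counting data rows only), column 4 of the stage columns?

With rows in first-appearance order of batch, row 6 is batch=B027. stage columns in first-appearance order: weld, assemble, test, cut, paint; column 4 is cut.
Long rows with batch=B027, stage=cut: max(495, 354) = 495.

495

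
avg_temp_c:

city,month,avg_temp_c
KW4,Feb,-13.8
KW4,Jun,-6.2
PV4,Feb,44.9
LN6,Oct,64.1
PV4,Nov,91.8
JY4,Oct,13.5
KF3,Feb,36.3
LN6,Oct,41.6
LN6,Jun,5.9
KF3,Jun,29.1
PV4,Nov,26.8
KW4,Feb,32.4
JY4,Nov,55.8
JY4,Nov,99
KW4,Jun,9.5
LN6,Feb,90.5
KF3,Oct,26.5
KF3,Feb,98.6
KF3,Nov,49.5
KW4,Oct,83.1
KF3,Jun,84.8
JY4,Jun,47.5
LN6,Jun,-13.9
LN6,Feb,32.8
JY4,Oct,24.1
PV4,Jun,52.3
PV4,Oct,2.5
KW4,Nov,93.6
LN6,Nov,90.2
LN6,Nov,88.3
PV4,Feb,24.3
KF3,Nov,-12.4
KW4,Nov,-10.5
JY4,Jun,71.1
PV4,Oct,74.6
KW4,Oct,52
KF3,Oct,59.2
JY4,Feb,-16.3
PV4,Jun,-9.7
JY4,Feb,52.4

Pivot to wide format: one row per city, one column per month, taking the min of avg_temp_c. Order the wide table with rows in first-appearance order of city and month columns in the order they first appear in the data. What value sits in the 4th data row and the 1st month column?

-16.3

With rows in first-appearance order of city, row 4 is city=JY4. month columns in first-appearance order: Feb, Jun, Oct, Nov; column 1 is Feb.
Long rows with city=JY4, month=Feb: min(-16.3, 52.4) = -16.3.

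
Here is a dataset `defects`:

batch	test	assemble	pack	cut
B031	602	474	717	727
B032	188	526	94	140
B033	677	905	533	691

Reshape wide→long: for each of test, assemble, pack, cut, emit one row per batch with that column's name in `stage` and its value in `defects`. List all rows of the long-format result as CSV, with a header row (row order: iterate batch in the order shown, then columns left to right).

batch,stage,defects
B031,test,602
B031,assemble,474
B031,pack,717
B031,cut,727
B032,test,188
B032,assemble,526
B032,pack,94
B032,cut,140
B033,test,677
B033,assemble,905
B033,pack,533
B033,cut,691

Each (batch, column) pair becomes one row: 3 × 4 = 12 rows.
For example, (B031, test) → defects=602.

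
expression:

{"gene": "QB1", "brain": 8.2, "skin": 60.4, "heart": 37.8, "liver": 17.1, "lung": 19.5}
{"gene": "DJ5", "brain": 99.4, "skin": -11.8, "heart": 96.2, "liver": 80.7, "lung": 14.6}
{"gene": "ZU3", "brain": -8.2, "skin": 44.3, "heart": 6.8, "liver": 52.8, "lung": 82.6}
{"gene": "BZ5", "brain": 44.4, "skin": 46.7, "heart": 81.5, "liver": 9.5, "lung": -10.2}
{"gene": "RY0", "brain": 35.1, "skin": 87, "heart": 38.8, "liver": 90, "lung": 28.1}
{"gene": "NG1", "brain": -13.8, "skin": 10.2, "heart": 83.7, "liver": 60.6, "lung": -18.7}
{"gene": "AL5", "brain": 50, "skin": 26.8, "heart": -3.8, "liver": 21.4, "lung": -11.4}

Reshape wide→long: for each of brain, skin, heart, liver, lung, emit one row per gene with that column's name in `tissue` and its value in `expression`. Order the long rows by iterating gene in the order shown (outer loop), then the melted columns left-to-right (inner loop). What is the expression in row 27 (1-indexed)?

35 rows total (7 × 5). Row 27: index ⌊(27-1)/5⌋ = 5 into gene → NG1; (27-1) mod 5 = 1 into the melted columns → skin.
So row 27 is (NG1, skin, 10.2); expression = 10.2.

10.2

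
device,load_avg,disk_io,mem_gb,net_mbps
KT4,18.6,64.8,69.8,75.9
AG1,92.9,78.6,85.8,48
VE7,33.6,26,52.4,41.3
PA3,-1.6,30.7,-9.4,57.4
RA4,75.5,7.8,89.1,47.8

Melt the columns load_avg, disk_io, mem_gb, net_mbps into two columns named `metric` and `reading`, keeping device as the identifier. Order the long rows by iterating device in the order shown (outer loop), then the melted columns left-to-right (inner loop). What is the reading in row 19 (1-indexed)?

89.1

20 rows total (5 × 4). Row 19: index ⌊(19-1)/4⌋ = 4 into device → RA4; (19-1) mod 4 = 2 into the melted columns → mem_gb.
So row 19 is (RA4, mem_gb, 89.1); reading = 89.1.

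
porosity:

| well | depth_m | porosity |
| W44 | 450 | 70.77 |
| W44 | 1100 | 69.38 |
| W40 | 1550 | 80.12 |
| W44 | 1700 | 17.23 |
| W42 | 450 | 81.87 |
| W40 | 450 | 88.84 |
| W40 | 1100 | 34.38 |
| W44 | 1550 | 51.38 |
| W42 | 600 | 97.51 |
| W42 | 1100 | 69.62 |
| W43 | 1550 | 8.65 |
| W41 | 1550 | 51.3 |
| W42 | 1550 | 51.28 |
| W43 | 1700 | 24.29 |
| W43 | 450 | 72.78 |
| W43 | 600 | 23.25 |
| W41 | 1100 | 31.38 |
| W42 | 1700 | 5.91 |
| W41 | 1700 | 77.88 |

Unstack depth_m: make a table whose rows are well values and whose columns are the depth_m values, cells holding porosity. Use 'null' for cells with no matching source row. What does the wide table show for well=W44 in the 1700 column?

17.23

The long row with well=W44, depth_m=1700 has porosity=17.23.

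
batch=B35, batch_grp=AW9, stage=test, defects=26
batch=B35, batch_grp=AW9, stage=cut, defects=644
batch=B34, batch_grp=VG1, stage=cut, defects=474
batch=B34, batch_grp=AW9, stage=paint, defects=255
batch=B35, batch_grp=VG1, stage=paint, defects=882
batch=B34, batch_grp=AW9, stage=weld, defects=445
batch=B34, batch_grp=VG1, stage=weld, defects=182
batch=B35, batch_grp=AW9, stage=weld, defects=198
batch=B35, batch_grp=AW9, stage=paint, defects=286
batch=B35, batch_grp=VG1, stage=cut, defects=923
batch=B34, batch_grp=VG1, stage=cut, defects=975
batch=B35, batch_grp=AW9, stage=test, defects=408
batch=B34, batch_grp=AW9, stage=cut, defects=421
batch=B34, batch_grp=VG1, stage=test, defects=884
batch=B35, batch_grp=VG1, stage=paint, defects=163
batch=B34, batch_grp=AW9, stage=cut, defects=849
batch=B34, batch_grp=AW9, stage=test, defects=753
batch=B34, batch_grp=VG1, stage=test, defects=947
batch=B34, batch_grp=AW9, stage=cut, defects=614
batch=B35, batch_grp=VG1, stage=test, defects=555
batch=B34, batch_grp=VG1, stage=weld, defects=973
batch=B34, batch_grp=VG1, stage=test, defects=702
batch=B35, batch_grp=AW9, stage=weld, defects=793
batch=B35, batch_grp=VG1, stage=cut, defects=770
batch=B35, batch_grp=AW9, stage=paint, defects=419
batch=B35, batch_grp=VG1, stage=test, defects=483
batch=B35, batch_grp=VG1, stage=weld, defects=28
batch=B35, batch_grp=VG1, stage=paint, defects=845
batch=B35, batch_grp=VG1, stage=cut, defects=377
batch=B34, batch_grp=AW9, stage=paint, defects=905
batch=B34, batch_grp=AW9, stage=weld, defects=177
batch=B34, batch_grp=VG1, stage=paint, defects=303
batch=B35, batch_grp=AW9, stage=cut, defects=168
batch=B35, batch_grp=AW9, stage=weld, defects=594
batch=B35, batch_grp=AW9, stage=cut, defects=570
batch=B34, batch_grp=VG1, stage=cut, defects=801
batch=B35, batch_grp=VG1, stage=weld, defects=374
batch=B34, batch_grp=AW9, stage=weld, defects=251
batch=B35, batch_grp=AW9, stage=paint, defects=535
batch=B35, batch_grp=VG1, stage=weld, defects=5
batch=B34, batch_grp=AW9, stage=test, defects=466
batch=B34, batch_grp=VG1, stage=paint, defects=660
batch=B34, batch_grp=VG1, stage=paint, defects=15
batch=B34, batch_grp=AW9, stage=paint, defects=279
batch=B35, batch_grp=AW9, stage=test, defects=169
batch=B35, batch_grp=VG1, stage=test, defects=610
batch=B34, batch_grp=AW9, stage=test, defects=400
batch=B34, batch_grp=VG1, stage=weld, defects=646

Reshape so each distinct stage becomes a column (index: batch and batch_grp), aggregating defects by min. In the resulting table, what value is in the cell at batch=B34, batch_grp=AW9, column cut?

421

Rows with batch=B34, batch_grp=AW9 and stage=cut: defects values are 421, 849, 614.
min(421, 849, 614) = 421.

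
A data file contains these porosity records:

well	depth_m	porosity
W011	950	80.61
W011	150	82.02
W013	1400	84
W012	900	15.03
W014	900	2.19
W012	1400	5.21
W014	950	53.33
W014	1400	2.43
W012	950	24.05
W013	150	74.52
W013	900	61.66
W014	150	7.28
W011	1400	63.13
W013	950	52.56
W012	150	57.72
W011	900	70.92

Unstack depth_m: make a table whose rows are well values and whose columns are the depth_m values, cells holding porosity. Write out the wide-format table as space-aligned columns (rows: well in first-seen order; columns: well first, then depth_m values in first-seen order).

Columns: well plus the 4 distinct depth_m values (950, 150, 1400, 900).
For example, row W011 column 950 takes porosity=80.61 from the long row (W011, 950).

well  950    150    1400   900  
W011  80.61  82.02  63.13  70.92
W013  52.56  74.52  84     61.66
W012  24.05  57.72  5.21   15.03
W014  53.33  7.28   2.43   2.19 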